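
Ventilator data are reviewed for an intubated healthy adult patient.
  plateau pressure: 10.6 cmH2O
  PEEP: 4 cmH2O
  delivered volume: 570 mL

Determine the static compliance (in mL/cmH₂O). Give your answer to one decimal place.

Cstat = Vt / (Pplat − PEEP) = 570 / (10.6 − 4) = 570 / 6.6 = 86.364 mL/cmH2O.

86.4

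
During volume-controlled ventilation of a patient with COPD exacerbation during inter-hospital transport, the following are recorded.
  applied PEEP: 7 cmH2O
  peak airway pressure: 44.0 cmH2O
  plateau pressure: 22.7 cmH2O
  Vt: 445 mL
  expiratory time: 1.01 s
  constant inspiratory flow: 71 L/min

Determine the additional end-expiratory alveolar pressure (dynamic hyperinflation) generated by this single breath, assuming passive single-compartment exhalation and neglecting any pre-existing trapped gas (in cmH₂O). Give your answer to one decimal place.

Flow: 71 L/min ÷ 60 = 1.1833 L/s.
R = (PIP − Pplat)/V̇ = (44.0 − 22.7) / 1.1833 = 21.3/1.1833 = 18.001 cmH2O·s/L.
C = Vt/(Pplat − PEEP) = 445.0 / (22.7 − 7) = 445.0/15.7 = 28.344 mL/cmH2O.
τ = R × C = 18.001 × 0.02834 L/cmH2O = 0.5101 s.
Fraction remaining = e^(−Te/τ) = e^(−1.01/0.5101) = 0.1381; trapped volume = 445.0 × 0.1381 = 61.455 mL.
Additional alveolar pressure from trapping ≈ V_trapped / C = 61.455 / 28.344 = 2.168 cmH2O.

2.2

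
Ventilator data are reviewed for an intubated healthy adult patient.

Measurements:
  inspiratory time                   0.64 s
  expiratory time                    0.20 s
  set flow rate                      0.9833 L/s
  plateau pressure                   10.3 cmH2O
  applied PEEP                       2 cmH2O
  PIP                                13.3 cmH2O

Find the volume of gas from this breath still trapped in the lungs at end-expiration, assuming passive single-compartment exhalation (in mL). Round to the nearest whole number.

265

Vt = flow × Ti = 0.9833 L/s × 0.64 s × 1000 mL/L = 629.31 mL.
R = (PIP − Pplat)/V̇ = (13.3 − 10.3) / 0.9833 = 3.0/0.9833 = 3.051 cmH2O·s/L.
C = Vt/(Pplat − PEEP) = 629.31 / (10.3 − 2) = 629.31/8.3 = 75.82 mL/cmH2O.
τ = R × C = 3.051 × 0.07582 L/cmH2O = 0.2313 s.
Fraction remaining = e^(−Te/τ) = e^(−0.20/0.2313) = 0.4212.
Trapped volume = 629.31 × 0.4212 = 265.07 mL.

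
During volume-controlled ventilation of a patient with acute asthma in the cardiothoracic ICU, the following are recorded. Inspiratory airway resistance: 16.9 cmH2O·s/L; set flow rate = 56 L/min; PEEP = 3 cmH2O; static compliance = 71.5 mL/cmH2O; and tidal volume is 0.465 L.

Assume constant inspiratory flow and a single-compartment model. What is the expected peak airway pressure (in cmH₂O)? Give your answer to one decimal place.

25.3

Flow: 56 L/min ÷ 60 = 0.9333 L/s.
Equation of motion (constant flow): PIP = Vt/C + R·V̇ + PEEP.
PIP = 465/71.5 + 16.9×0.9333 + 3 = 6.503 + 15.773 + 3 = 25.276 cmH2O.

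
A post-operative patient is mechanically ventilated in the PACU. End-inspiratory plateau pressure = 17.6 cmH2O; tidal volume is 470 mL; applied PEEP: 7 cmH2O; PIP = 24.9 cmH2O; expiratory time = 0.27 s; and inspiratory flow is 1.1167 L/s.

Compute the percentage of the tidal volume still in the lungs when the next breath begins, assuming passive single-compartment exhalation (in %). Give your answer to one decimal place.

R = (PIP − Pplat)/V̇ = (24.9 − 17.6) / 1.1167 = 7.3/1.1167 = 6.537 cmH2O·s/L.
C = Vt/(Pplat − PEEP) = 470.0 / (17.6 − 7) = 470.0/10.6 = 44.34 mL/cmH2O.
τ = R × C = 6.537 × 0.04434 L/cmH2O = 0.2899 s.
Fraction remaining at end-expiration = e^(−Te/τ) = e^(−0.27/0.2899) = 0.394 → 39.4%.

39.4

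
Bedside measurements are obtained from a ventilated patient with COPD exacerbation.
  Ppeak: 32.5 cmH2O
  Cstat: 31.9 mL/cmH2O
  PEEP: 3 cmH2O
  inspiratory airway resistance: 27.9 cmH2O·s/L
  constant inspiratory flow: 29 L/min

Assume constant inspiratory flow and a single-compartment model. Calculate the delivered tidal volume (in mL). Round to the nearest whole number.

Flow: 29 L/min ÷ 60 = 0.4833 L/s.
Equation of motion (constant flow): PIP = Vt/C + R·V̇ + PEEP.
Vt/C = PIP − R·V̇ − PEEP = 32.5 − 13.484 − 3 = 16.016 cmH2O.
Vt = C × 16.016 = 31.9 × 16.016 = 510.91 mL.

511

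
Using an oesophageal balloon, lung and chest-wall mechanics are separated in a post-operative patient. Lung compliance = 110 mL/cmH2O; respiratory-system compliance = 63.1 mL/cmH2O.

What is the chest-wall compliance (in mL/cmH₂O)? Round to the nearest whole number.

1/Ccw = 1/Crs − 1/CL.
1/Ccw = 1/63.1 − 1/110 = 0.006757.
Ccw = 147.99 mL/cmH2O.

148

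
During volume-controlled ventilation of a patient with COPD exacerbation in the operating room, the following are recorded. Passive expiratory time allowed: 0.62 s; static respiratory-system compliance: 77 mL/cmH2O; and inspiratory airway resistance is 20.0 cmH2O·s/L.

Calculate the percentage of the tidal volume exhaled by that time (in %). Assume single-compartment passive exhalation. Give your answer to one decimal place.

τ = R × C = 20.0 × 77 mL/cmH2O = 20.0 × 0.077 L/cmH2O = 1.54 s.
Passive exhalation: V(t)/V₀ = e^(−t/τ) = e^(−0.62/1.54) = 0.6686.
Fraction exhaled = 1 − 0.6686 = 0.3314 → 33.14%.

33.1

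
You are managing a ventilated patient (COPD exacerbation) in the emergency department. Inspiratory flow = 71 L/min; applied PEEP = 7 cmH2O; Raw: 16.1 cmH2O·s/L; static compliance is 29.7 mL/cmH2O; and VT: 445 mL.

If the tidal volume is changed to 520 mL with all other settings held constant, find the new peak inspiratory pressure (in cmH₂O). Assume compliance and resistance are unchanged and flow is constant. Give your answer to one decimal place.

43.6

Flow: 71 L/min ÷ 60 = 1.1833 L/s.
PIP = Vt/C + R·V̇ + PEEP (constant-flow equation of motion).
Only the elastic term changes: ΔPIP = ΔVt / C = (520 − 445) / 29.7 = 2.525 cmH2O.
Original PIP = 445/29.7 + 16.1×1.1833 + 7 = 41.034 cmH2O; new PIP = 41.034 + (2.525) = 43.559 cmH2O.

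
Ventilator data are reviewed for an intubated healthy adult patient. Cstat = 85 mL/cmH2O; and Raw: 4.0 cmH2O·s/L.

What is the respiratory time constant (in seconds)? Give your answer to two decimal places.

τ = R × C = 4.0 × 85 mL/cmH2O = 4.0 × 0.085 L/cmH2O = 0.34 s.

0.34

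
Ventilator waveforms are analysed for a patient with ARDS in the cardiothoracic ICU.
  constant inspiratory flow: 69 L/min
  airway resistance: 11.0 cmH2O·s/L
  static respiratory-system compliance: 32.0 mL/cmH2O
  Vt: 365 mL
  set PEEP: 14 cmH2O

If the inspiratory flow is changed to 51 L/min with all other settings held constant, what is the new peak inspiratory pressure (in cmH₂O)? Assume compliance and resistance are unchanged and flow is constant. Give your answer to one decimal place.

Flow: 69 L/min ÷ 60 = 1.15 L/s.
New flow: 51 L/min ÷ 60 = 0.85 L/s.
PIP = Vt/C + R·V̇ + PEEP (constant-flow equation of motion).
Only the resistive term changes: ΔPIP = R × ΔV̇ = 11.0 × (0.85 − 1.15) = 11.0 × -0.3 = -3.3 cmH2O.
Original PIP = 365/32.0 + 11.0×1.15 + 14 = 38.056 cmH2O; new PIP = 38.056 + (-3.3) = 34.756 cmH2O.

34.8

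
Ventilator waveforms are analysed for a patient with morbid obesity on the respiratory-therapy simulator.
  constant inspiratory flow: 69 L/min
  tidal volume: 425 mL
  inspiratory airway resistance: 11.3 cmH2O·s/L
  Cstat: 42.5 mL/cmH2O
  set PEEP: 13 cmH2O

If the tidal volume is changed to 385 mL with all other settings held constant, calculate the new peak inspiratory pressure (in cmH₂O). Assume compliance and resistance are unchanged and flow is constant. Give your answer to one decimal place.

Flow: 69 L/min ÷ 60 = 1.15 L/s.
PIP = Vt/C + R·V̇ + PEEP (constant-flow equation of motion).
Only the elastic term changes: ΔPIP = ΔVt / C = (385 − 425) / 42.5 = -0.9412 cmH2O.
Original PIP = 425/42.5 + 11.3×1.15 + 13 = 35.995 cmH2O; new PIP = 35.995 + (-0.9412) = 35.054 cmH2O.

35.1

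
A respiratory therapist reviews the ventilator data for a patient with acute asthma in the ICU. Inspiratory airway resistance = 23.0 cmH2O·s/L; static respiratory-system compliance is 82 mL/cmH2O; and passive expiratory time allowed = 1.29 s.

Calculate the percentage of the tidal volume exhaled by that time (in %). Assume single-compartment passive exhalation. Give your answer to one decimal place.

τ = R × C = 23.0 × 82 mL/cmH2O = 23.0 × 0.082 L/cmH2O = 1.886 s.
Passive exhalation: V(t)/V₀ = e^(−t/τ) = e^(−1.29/1.886) = 0.5046.
Fraction exhaled = 1 − 0.5046 = 0.4954 → 49.54%.

49.5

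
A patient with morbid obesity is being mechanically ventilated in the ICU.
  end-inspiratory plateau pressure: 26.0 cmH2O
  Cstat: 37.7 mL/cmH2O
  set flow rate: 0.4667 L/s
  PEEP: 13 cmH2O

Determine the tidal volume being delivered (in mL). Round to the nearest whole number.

490

Vt = Cstat × (Pplat − PEEP) = 37.7 × (26.0 − 13) = 37.7 × 13.0 = 490.1 mL.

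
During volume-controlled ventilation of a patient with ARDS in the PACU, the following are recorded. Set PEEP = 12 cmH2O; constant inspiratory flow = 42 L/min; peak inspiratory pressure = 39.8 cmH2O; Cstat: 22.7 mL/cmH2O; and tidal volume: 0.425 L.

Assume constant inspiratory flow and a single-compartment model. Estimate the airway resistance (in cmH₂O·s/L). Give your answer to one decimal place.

Flow: 42 L/min ÷ 60 = 0.7 L/s.
Equation of motion (constant flow): PIP = Vt/C + R·V̇ + PEEP.
R·V̇ = PIP − Vt/C − PEEP = 39.8 − 425/22.7 − 12 = 39.8 − 18.722 − 12 = 9.078 cmH2O.
R = 9.078 / 0.7 = 12.969 cmH2O·s/L.

13.0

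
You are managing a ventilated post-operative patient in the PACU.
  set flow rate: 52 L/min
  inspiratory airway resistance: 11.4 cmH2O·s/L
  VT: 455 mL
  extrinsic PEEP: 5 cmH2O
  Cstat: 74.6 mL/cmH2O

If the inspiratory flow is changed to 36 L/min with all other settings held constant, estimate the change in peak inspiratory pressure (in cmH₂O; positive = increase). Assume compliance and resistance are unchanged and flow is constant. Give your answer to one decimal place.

Flow: 52 L/min ÷ 60 = 0.8667 L/s.
New flow: 36 L/min ÷ 60 = 0.6 L/s.
PIP = Vt/C + R·V̇ + PEEP (constant-flow equation of motion).
Only the resistive term changes: ΔPIP = R × ΔV̇ = 11.4 × (0.6 − 0.8667) = 11.4 × -0.2667 = -3.04 cmH2O.

-3.0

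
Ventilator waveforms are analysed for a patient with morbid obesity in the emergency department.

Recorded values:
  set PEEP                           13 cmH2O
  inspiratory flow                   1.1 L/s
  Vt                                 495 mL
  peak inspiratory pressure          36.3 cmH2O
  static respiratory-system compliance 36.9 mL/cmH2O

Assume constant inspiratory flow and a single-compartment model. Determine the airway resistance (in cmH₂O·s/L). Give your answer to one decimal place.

9.0

Equation of motion (constant flow): PIP = Vt/C + R·V̇ + PEEP.
R·V̇ = PIP − Vt/C − PEEP = 36.3 − 495/36.9 − 13 = 36.3 − 13.415 − 13 = 9.885 cmH2O.
R = 9.885 / 1.1 = 8.986 cmH2O·s/L.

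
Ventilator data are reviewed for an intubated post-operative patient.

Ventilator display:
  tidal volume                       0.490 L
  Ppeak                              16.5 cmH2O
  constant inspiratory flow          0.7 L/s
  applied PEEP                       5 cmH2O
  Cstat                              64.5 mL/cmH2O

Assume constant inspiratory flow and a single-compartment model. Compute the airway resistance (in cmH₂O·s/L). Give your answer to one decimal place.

Equation of motion (constant flow): PIP = Vt/C + R·V̇ + PEEP.
R·V̇ = PIP − Vt/C − PEEP = 16.5 − 490/64.5 − 5 = 16.5 − 7.597 − 5 = 3.903 cmH2O.
R = 3.903 / 0.7 = 5.576 cmH2O·s/L.

5.6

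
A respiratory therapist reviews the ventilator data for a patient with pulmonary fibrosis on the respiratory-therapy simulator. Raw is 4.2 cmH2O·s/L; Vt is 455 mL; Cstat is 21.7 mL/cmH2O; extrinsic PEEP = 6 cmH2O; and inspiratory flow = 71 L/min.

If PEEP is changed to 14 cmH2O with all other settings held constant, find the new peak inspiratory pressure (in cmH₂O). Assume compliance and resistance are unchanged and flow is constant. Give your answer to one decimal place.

Flow: 71 L/min ÷ 60 = 1.1833 L/s.
PIP = Vt/C + R·V̇ + PEEP (constant-flow equation of motion).
Only the baseline term changes: ΔPIP = ΔPEEP = 14 − 6 = 8.0 cmH2O.
Original PIP = 455/21.7 + 4.2×1.1833 + 6 = 31.938 cmH2O; new PIP = 31.938 + (8.0) = 39.938 cmH2O.

39.9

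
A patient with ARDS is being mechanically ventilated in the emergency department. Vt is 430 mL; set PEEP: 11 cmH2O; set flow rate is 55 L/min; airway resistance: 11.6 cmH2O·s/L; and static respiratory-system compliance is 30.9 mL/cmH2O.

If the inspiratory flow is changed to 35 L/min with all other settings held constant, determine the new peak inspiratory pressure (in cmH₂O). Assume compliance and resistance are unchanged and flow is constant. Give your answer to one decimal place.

Flow: 55 L/min ÷ 60 = 0.9167 L/s.
New flow: 35 L/min ÷ 60 = 0.5833 L/s.
PIP = Vt/C + R·V̇ + PEEP (constant-flow equation of motion).
Only the resistive term changes: ΔPIP = R × ΔV̇ = 11.6 × (0.5833 − 0.9167) = 11.6 × -0.3334 = -3.867 cmH2O.
Original PIP = 430/30.9 + 11.6×0.9167 + 11 = 35.55 cmH2O; new PIP = 35.55 + (-3.867) = 31.683 cmH2O.

31.7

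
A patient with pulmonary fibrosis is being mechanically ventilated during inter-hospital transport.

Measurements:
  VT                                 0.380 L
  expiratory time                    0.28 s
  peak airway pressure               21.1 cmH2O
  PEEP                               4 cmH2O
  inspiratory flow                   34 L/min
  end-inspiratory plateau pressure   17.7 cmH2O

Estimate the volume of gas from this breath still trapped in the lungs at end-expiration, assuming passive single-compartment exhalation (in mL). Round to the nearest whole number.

71

Flow: 34 L/min ÷ 60 = 0.5667 L/s.
R = (PIP − Pplat)/V̇ = (21.1 − 17.7) / 0.5667 = 3.4/0.5667 = 6.0 cmH2O·s/L.
C = Vt/(Pplat − PEEP) = 380.0 / (17.7 − 4) = 380.0/13.7 = 27.737 mL/cmH2O.
τ = R × C = 6.0 × 0.02774 L/cmH2O = 0.1664 s.
Fraction remaining = e^(−Te/τ) = e^(−0.28/0.1664) = 0.1859.
Trapped volume = 380.0 × 0.1859 = 70.642 mL.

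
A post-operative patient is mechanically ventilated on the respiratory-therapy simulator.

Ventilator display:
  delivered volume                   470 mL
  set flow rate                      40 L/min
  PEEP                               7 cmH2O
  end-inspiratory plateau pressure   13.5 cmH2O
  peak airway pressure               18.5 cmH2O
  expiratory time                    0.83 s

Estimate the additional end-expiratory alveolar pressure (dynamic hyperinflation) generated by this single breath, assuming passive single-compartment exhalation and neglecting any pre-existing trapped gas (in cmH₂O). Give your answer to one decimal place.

1.4

Flow: 40 L/min ÷ 60 = 0.6667 L/s.
R = (PIP − Pplat)/V̇ = (18.5 − 13.5) / 0.6667 = 5.0/0.6667 = 7.5 cmH2O·s/L.
C = Vt/(Pplat − PEEP) = 470.0 / (13.5 − 7) = 470.0/6.5 = 72.308 mL/cmH2O.
τ = R × C = 7.5 × 0.07231 L/cmH2O = 0.5423 s.
Fraction remaining = e^(−Te/τ) = e^(−0.83/0.5423) = 0.2164; trapped volume = 470.0 × 0.2164 = 101.71 mL.
Additional alveolar pressure from trapping ≈ V_trapped / C = 101.71 / 72.308 = 1.407 cmH2O.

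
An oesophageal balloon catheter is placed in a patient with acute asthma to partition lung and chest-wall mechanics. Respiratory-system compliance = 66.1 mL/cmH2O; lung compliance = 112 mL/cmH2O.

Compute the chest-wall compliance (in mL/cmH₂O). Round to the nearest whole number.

161

1/Ccw = 1/Crs − 1/CL.
1/Ccw = 1/66.1 − 1/112 = 0.0062.
Ccw = 161.29 mL/cmH2O.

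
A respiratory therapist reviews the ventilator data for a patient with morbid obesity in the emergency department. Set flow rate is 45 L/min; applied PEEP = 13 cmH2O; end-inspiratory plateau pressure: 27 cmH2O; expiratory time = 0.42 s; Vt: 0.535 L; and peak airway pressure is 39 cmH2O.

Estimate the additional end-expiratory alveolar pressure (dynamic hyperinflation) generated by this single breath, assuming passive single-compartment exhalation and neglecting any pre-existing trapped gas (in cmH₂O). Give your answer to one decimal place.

7.0

Flow: 45 L/min ÷ 60 = 0.75 L/s.
R = (PIP − Pplat)/V̇ = (39 − 27) / 0.75 = 12.0/0.75 = 16.0 cmH2O·s/L.
C = Vt/(Pplat − PEEP) = 535.0 / (27 − 13) = 535.0/14.0 = 38.214 mL/cmH2O.
τ = R × C = 16.0 × 0.03821 L/cmH2O = 0.6114 s.
Fraction remaining = e^(−Te/τ) = e^(−0.42/0.6114) = 0.5031; trapped volume = 535.0 × 0.5031 = 269.16 mL.
Additional alveolar pressure from trapping ≈ V_trapped / C = 269.16 / 38.214 = 7.043 cmH2O.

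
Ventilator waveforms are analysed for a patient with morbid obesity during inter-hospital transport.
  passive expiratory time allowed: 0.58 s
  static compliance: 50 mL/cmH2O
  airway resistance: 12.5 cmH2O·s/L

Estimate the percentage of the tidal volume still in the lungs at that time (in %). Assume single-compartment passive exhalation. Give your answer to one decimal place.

τ = R × C = 12.5 × 50 mL/cmH2O = 12.5 × 0.050 L/cmH2O = 0.625 s.
Passive exhalation: V(t)/V₀ = e^(−t/τ) = e^(−0.58/0.625) = 0.3953.
Fraction remaining = 0.3953 → 39.53%.

39.5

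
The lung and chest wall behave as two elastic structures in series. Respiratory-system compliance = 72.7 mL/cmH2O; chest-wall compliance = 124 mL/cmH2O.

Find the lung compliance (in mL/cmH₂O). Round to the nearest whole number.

176

1/CL = 1/Crs − 1/Ccw.
1/CL = 1/72.7 − 1/124 = 0.005691.
CL = 175.72 mL/cmH2O.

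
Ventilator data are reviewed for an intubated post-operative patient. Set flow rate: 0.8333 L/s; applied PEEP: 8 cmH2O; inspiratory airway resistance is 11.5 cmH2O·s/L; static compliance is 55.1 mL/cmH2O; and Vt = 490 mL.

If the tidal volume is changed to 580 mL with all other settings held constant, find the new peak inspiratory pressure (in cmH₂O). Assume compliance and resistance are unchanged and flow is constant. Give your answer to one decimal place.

PIP = Vt/C + R·V̇ + PEEP (constant-flow equation of motion).
Only the elastic term changes: ΔPIP = ΔVt / C = (580 − 490) / 55.1 = 1.633 cmH2O.
Original PIP = 490/55.1 + 11.5×0.8333 + 8 = 26.476 cmH2O; new PIP = 26.476 + (1.633) = 28.109 cmH2O.

28.1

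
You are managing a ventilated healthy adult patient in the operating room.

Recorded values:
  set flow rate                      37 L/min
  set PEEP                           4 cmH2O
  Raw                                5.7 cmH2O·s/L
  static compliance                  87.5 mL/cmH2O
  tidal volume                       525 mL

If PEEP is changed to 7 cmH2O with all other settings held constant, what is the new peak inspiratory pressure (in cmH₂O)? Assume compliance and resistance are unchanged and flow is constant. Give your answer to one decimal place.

16.5

Flow: 37 L/min ÷ 60 = 0.6167 L/s.
PIP = Vt/C + R·V̇ + PEEP (constant-flow equation of motion).
Only the baseline term changes: ΔPIP = ΔPEEP = 7 − 4 = 3.0 cmH2O.
Original PIP = 525/87.5 + 5.7×0.6167 + 4 = 13.515 cmH2O; new PIP = 13.515 + (3.0) = 16.515 cmH2O.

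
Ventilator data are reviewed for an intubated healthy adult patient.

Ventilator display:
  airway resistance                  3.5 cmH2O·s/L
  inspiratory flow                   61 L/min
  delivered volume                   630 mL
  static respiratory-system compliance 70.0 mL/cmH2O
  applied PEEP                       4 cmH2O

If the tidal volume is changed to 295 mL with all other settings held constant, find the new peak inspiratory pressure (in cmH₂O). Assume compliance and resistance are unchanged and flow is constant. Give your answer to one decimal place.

11.8

Flow: 61 L/min ÷ 60 = 1.0167 L/s.
PIP = Vt/C + R·V̇ + PEEP (constant-flow equation of motion).
Only the elastic term changes: ΔPIP = ΔVt / C = (295 − 630) / 70.0 = -4.786 cmH2O.
Original PIP = 630/70.0 + 3.5×1.0167 + 4 = 16.558 cmH2O; new PIP = 16.558 + (-4.786) = 11.772 cmH2O.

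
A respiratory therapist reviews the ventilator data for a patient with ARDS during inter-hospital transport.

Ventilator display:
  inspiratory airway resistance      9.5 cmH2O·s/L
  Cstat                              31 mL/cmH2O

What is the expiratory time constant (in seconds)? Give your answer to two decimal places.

0.29

τ = R × C = 9.5 × 31 mL/cmH2O = 9.5 × 0.031 L/cmH2O = 0.2945 s.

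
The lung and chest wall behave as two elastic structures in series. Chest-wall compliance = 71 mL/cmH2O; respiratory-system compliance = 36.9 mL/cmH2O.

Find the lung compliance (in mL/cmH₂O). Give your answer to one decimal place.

76.8

1/CL = 1/Crs − 1/Ccw.
1/CL = 1/36.9 − 1/71 = 0.01302.
CL = 76.805 mL/cmH2O.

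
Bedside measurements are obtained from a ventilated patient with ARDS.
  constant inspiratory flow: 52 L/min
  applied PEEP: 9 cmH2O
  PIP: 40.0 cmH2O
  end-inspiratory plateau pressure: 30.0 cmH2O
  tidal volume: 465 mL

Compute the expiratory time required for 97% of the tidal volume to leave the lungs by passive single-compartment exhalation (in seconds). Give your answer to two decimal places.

0.90

Flow: 52 L/min ÷ 60 = 0.8667 L/s.
R = (PIP − Pplat)/V̇ = (40.0 − 30.0) / 0.8667 = 10.0/0.8667 = 11.538 cmH2O·s/L.
C = Vt/(Pplat − PEEP) = 465.0 / (30.0 − 9) = 465.0/21.0 = 22.143 mL/cmH2O.
τ = R × C = 11.538 × 0.02214 L/cmH2O = 0.2555 s.
t = −τ·ln(1 − 0.97) = −0.2555·ln(0.03) = 0.8959 s.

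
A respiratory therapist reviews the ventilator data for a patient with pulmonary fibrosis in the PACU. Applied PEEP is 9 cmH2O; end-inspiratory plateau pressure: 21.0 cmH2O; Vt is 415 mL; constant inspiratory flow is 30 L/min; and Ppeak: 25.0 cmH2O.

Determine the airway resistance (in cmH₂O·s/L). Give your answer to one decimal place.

Flow: 30 L/min ÷ 60 = 0.5 L/s.
Raw = (PIP − Pplat) / flow = (25.0 − 21.0) / 0.5 = 4.0 / 0.5 = 8.0 cmH2O·s/L.

8.0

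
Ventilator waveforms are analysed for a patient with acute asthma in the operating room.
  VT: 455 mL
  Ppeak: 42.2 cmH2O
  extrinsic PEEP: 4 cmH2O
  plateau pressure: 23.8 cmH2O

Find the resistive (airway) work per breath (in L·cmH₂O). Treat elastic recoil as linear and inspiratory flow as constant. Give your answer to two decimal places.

With constant inspiratory flow the resistive pressure is constant at PIP − Pplat = 42.2 − 23.8 = 18.4 cmH2O, so resistive work = 18.4 × 0.455 = 8.372 L·cmH2O.

8.37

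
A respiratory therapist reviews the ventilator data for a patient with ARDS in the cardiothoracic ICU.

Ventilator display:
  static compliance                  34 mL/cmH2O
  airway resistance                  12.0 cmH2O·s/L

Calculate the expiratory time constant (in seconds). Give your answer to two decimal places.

τ = R × C = 12.0 × 34 mL/cmH2O = 12.0 × 0.034 L/cmH2O = 0.408 s.

0.41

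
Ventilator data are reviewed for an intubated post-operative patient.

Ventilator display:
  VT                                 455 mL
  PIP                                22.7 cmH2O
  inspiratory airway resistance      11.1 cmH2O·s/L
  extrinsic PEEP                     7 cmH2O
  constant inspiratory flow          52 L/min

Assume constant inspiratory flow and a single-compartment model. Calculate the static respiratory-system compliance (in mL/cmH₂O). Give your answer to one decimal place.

Flow: 52 L/min ÷ 60 = 0.8667 L/s.
Equation of motion (constant flow): PIP = Vt/C + R·V̇ + PEEP.
Vt/C = PIP − R·V̇ − PEEP = 22.7 − 11.1×0.8667 − 7 = 22.7 − 9.62 − 7 = 6.08 cmH2O.
C = Vt / 6.08 = 455 / 6.08 = 74.836 mL/cmH2O.

74.8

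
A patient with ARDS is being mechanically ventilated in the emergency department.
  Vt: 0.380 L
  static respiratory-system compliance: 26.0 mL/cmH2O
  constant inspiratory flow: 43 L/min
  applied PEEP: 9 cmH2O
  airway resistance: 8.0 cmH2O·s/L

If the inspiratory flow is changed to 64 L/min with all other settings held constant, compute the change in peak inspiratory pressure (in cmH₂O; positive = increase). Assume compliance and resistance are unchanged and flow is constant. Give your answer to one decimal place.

Flow: 43 L/min ÷ 60 = 0.7167 L/s.
New flow: 64 L/min ÷ 60 = 1.0667 L/s.
PIP = Vt/C + R·V̇ + PEEP (constant-flow equation of motion).
Only the resistive term changes: ΔPIP = R × ΔV̇ = 8.0 × (1.0667 − 0.7167) = 8.0 × 0.35 = 2.8 cmH2O.

2.8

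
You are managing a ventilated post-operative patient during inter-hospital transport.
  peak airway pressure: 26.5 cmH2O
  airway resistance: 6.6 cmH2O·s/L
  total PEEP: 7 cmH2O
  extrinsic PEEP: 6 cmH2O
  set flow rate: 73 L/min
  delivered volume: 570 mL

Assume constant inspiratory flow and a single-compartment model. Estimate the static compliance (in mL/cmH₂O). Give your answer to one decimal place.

49.7

Flow: 73 L/min ÷ 60 = 1.2167 L/s.
Total PEEP = 7 cmH2O (set 6 + intrinsic 1); this is the baseline alveolar pressure.
Equation of motion (constant flow): PIP = Vt/C + R·V̇ + PEEP.
Vt/C = PIP − R·V̇ − PEEP = 26.5 − 6.6×1.2167 − 7 = 26.5 − 8.03 − 7 = 11.47 cmH2O.
C = Vt / 11.47 = 570 / 11.47 = 49.695 mL/cmH2O.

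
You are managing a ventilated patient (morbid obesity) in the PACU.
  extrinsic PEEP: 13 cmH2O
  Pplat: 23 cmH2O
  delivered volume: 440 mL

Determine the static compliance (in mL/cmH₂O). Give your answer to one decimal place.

44.0

Cstat = Vt / (Pplat − PEEP) = 440 / (23 − 13) = 440 / 10.0 = 44.0 mL/cmH2O.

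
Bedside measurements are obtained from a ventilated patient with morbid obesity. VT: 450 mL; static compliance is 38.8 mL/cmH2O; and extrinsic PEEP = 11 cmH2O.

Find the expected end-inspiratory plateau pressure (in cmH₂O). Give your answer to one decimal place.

Pplat = PEEP + Vt / Cstat = 11 + 450 / 38.8 = 11 + 11.598 = 22.598 cmH2O.

22.6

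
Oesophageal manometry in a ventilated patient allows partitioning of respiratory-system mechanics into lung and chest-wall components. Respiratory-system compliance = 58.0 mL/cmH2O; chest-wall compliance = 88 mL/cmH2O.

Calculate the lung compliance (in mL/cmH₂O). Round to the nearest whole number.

170

1/CL = 1/Crs − 1/Ccw.
1/CL = 1/58.0 − 1/88 = 0.005878.
CL = 170.13 mL/cmH2O.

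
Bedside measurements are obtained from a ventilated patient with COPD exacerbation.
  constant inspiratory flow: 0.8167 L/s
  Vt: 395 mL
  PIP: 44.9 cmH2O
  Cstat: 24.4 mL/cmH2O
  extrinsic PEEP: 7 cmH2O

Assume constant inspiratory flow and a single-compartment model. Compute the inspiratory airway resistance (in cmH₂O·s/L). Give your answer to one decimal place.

26.6

Equation of motion (constant flow): PIP = Vt/C + R·V̇ + PEEP.
R·V̇ = PIP − Vt/C − PEEP = 44.9 − 395/24.4 − 7 = 44.9 − 16.189 − 7 = 21.711 cmH2O.
R = 21.711 / 0.8167 = 26.584 cmH2O·s/L.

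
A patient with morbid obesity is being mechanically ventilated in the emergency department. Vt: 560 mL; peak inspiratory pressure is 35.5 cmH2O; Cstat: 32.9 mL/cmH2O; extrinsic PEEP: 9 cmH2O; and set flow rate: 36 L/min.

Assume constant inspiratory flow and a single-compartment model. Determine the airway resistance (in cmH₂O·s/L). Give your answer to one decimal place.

15.8

Flow: 36 L/min ÷ 60 = 0.6 L/s.
Equation of motion (constant flow): PIP = Vt/C + R·V̇ + PEEP.
R·V̇ = PIP − Vt/C − PEEP = 35.5 − 560/32.9 − 9 = 35.5 − 17.021 − 9 = 9.479 cmH2O.
R = 9.479 / 0.6 = 15.798 cmH2O·s/L.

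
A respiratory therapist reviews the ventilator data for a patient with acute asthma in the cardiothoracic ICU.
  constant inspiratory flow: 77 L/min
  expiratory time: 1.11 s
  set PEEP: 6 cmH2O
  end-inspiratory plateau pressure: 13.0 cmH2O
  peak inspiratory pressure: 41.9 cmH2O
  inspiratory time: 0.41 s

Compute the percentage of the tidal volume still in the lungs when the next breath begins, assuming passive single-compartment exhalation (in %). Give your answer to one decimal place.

Flow: 77 L/min ÷ 60 = 1.2833 L/s.
Vt = flow × Ti = 1.2833 L/s × 0.41 s × 1000 mL/L = 526.15 mL.
R = (PIP − Pplat)/V̇ = (41.9 − 13.0) / 1.2833 = 28.9/1.2833 = 22.52 cmH2O·s/L.
C = Vt/(Pplat − PEEP) = 526.15 / (13.0 − 6) = 526.15/7.0 = 75.164 mL/cmH2O.
τ = R × C = 22.52 × 0.07516 L/cmH2O = 1.693 s.
Fraction remaining at end-expiration = e^(−Te/τ) = e^(−1.11/1.693) = 0.5191 → 51.91%.

51.9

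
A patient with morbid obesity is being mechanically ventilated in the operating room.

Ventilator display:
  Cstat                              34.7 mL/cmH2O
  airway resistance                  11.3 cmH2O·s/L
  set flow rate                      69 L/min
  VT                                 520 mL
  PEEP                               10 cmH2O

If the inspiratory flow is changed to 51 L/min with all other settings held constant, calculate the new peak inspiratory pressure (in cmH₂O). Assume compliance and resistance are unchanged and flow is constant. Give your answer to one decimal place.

Flow: 69 L/min ÷ 60 = 1.15 L/s.
New flow: 51 L/min ÷ 60 = 0.85 L/s.
PIP = Vt/C + R·V̇ + PEEP (constant-flow equation of motion).
Only the resistive term changes: ΔPIP = R × ΔV̇ = 11.3 × (0.85 − 1.15) = 11.3 × -0.3 = -3.39 cmH2O.
Original PIP = 520/34.7 + 11.3×1.15 + 10 = 37.981 cmH2O; new PIP = 37.981 + (-3.39) = 34.591 cmH2O.

34.6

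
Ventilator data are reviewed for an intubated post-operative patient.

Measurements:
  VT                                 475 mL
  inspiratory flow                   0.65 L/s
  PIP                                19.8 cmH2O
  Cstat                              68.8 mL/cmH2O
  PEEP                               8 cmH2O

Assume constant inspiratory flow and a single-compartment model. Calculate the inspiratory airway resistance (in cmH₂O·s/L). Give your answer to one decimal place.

Equation of motion (constant flow): PIP = Vt/C + R·V̇ + PEEP.
R·V̇ = PIP − Vt/C − PEEP = 19.8 − 475/68.8 − 8 = 19.8 − 6.904 − 8 = 4.896 cmH2O.
R = 4.896 / 0.65 = 7.532 cmH2O·s/L.

7.5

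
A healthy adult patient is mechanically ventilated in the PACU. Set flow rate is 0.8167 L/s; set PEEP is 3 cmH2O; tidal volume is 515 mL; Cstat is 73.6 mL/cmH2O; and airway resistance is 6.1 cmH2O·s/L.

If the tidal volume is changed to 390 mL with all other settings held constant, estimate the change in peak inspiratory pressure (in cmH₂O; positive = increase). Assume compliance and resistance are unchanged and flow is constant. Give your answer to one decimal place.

-1.7

PIP = Vt/C + R·V̇ + PEEP (constant-flow equation of motion).
Only the elastic term changes: ΔPIP = ΔVt / C = (390 − 515) / 73.6 = -1.698 cmH2O.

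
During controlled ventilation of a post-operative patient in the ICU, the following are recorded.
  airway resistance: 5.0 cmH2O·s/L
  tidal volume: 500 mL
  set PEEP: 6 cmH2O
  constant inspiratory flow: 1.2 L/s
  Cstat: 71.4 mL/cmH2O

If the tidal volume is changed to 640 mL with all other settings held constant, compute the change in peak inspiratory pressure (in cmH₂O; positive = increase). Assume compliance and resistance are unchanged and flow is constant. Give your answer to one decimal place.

2.0

PIP = Vt/C + R·V̇ + PEEP (constant-flow equation of motion).
Only the elastic term changes: ΔPIP = ΔVt / C = (640 − 500) / 71.4 = 1.961 cmH2O.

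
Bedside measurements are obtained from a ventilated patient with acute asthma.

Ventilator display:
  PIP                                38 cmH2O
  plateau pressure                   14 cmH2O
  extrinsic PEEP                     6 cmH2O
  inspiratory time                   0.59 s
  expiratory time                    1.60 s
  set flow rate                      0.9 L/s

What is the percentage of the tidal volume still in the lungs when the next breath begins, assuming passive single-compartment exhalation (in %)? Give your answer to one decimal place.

40.5

Vt = flow × Ti = 0.9 L/s × 0.59 s × 1000 mL/L = 531.0 mL.
R = (PIP − Pplat)/V̇ = (38 − 14) / 0.9 = 24.0/0.9 = 26.667 cmH2O·s/L.
C = Vt/(Pplat − PEEP) = 531.0 / (14 − 6) = 531.0/8.0 = 66.375 mL/cmH2O.
τ = R × C = 26.667 × 0.06638 L/cmH2O = 1.77 s.
Fraction remaining at end-expiration = e^(−Te/τ) = e^(−1.60/1.77) = 0.405 → 40.5%.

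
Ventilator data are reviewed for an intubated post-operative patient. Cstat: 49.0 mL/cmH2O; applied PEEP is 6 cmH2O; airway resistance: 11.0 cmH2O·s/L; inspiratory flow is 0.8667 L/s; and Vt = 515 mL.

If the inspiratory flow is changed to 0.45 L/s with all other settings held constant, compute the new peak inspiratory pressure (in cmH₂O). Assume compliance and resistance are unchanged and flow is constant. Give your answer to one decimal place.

PIP = Vt/C + R·V̇ + PEEP (constant-flow equation of motion).
Only the resistive term changes: ΔPIP = R × ΔV̇ = 11.0 × (0.45 − 0.8667) = 11.0 × -0.4167 = -4.584 cmH2O.
Original PIP = 515/49.0 + 11.0×0.8667 + 6 = 26.044 cmH2O; new PIP = 26.044 + (-4.584) = 21.46 cmH2O.

21.5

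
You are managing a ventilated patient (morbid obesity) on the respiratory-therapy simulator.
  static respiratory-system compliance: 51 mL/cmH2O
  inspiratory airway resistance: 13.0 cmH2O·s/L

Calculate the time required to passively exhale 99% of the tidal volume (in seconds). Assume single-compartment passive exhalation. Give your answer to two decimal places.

3.05

τ = R × C = 13.0 × 51 mL/cmH2O = 13.0 × 0.051 L/cmH2O = 0.663 s.
Exhaled fraction f = 1 − e^(−t/τ) → t = −τ·ln(1 − f) = −0.663·ln(0.01) = 3.053 s.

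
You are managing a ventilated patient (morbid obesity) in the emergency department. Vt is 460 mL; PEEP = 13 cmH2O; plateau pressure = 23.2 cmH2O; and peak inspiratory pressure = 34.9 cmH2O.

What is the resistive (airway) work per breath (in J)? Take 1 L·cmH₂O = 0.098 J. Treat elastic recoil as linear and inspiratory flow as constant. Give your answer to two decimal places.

0.53

With constant inspiratory flow the resistive pressure is constant at PIP − Pplat = 34.9 − 23.2 = 11.7 cmH2O, so resistive work = 11.7 × 0.460 = 5.382 L·cmH2O.
× 0.098 J/(L·cmH2O) → 0.5274 J.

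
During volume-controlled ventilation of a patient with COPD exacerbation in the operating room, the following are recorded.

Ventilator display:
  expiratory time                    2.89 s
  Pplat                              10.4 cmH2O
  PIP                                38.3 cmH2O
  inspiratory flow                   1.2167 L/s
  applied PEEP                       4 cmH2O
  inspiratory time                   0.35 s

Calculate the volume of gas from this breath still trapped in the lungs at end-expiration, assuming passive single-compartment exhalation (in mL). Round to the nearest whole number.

Vt = flow × Ti = 1.2167 L/s × 0.35 s × 1000 mL/L = 425.85 mL.
R = (PIP − Pplat)/V̇ = (38.3 − 10.4) / 1.2167 = 27.9/1.2167 = 22.931 cmH2O·s/L.
C = Vt/(Pplat − PEEP) = 425.85 / (10.4 − 4) = 425.85/6.4 = 66.539 mL/cmH2O.
τ = R × C = 22.931 × 0.06654 L/cmH2O = 1.526 s.
Fraction remaining = e^(−Te/τ) = e^(−2.89/1.526) = 0.1505.
Trapped volume = 425.85 × 0.1505 = 64.09 mL.

64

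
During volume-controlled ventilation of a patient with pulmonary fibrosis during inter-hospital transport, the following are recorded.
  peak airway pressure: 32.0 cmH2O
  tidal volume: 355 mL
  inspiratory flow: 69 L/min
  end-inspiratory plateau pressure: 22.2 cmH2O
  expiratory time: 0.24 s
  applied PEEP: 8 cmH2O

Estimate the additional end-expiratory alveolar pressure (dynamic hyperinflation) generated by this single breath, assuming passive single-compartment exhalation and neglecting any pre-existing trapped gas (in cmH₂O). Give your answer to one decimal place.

4.6

Flow: 69 L/min ÷ 60 = 1.15 L/s.
R = (PIP − Pplat)/V̇ = (32.0 − 22.2) / 1.15 = 9.8/1.15 = 8.522 cmH2O·s/L.
C = Vt/(Pplat − PEEP) = 355.0 / (22.2 − 8) = 355.0/14.2 = 25.0 mL/cmH2O.
τ = R × C = 8.522 × 0.025 L/cmH2O = 0.2131 s.
Fraction remaining = e^(−Te/τ) = e^(−0.24/0.2131) = 0.3243; trapped volume = 355.0 × 0.3243 = 115.13 mL.
Additional alveolar pressure from trapping ≈ V_trapped / C = 115.13 / 25.0 = 4.605 cmH2O.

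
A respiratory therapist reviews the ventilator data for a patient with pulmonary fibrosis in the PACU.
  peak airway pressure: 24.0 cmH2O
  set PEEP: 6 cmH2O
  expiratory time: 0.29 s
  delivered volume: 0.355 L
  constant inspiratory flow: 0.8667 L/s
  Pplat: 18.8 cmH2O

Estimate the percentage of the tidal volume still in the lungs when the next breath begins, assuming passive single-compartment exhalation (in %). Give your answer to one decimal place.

17.5

R = (PIP − Pplat)/V̇ = (24.0 − 18.8) / 0.8667 = 5.2/0.8667 = 6.0 cmH2O·s/L.
C = Vt/(Pplat − PEEP) = 355.0 / (18.8 − 6) = 355.0/12.8 = 27.734 mL/cmH2O.
τ = R × C = 6.0 × 0.02773 L/cmH2O = 0.1664 s.
Fraction remaining at end-expiration = e^(−Te/τ) = e^(−0.29/0.1664) = 0.175 → 17.5%.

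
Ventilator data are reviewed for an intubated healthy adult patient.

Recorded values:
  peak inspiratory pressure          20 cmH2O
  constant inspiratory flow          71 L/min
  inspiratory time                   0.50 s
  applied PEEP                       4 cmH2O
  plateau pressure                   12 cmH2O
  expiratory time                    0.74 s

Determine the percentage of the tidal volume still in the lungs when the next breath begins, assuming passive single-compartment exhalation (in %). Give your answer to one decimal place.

Flow: 71 L/min ÷ 60 = 1.1833 L/s.
Vt = flow × Ti = 1.1833 L/s × 0.50 s × 1000 mL/L = 591.65 mL.
R = (PIP − Pplat)/V̇ = (20 − 12) / 1.1833 = 8.0/1.1833 = 6.761 cmH2O·s/L.
C = Vt/(Pplat − PEEP) = 591.65 / (12 − 4) = 591.65/8.0 = 73.956 mL/cmH2O.
τ = R × C = 6.761 × 0.07396 L/cmH2O = 0.5 s.
Fraction remaining at end-expiration = e^(−Te/τ) = e^(−0.74/0.5) = 0.2276 → 22.76%.

22.8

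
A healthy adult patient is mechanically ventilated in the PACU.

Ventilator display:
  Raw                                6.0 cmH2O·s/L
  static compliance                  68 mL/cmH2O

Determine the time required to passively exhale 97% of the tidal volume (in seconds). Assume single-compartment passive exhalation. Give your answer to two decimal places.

τ = R × C = 6.0 × 68 mL/cmH2O = 6.0 × 0.068 L/cmH2O = 0.408 s.
Exhaled fraction f = 1 − e^(−t/τ) → t = −τ·ln(1 − f) = −0.408·ln(0.03) = 1.431 s.

1.43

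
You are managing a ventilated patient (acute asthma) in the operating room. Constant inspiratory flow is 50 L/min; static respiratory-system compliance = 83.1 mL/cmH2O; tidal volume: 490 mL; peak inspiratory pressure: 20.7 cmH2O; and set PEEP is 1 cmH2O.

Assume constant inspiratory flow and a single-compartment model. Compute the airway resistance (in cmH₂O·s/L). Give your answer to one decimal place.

16.6

Flow: 50 L/min ÷ 60 = 0.8333 L/s.
Equation of motion (constant flow): PIP = Vt/C + R·V̇ + PEEP.
R·V̇ = PIP − Vt/C − PEEP = 20.7 − 490/83.1 − 1 = 20.7 − 5.897 − 1 = 13.803 cmH2O.
R = 13.803 / 0.8333 = 16.564 cmH2O·s/L.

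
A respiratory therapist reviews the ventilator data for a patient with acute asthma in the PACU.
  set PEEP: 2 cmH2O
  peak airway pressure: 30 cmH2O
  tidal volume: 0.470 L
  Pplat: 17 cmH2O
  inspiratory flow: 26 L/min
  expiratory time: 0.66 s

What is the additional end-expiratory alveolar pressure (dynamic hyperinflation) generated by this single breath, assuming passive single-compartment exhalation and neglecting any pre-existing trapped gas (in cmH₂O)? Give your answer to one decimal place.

Flow: 26 L/min ÷ 60 = 0.4333 L/s.
R = (PIP − Pplat)/V̇ = (30 − 17) / 0.4333 = 13.0/0.4333 = 30.002 cmH2O·s/L.
C = Vt/(Pplat − PEEP) = 470.0 / (17 − 2) = 470.0/15.0 = 31.333 mL/cmH2O.
τ = R × C = 30.002 × 0.03133 L/cmH2O = 0.94 s.
Fraction remaining = e^(−Te/τ) = e^(−0.66/0.94) = 0.4955; trapped volume = 470.0 × 0.4955 = 232.89 mL.
Additional alveolar pressure from trapping ≈ V_trapped / C = 232.89 / 31.333 = 7.433 cmH2O.

7.4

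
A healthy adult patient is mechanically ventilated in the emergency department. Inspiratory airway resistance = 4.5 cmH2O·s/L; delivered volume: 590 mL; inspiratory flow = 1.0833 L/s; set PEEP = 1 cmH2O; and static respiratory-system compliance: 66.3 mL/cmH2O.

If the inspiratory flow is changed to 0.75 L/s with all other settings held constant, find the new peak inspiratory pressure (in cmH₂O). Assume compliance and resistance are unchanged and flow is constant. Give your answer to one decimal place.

PIP = Vt/C + R·V̇ + PEEP (constant-flow equation of motion).
Only the resistive term changes: ΔPIP = R × ΔV̇ = 4.5 × (0.75 − 1.0833) = 4.5 × -0.3333 = -1.5 cmH2O.
Original PIP = 590/66.3 + 4.5×1.0833 + 1 = 14.774 cmH2O; new PIP = 14.774 + (-1.5) = 13.274 cmH2O.

13.3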